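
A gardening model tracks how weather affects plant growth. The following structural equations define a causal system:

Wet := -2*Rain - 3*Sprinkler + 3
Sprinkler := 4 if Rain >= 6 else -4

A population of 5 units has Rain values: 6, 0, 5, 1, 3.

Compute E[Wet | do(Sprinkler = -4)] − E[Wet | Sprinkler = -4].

Under do(Sprinkler=-4), Sprinkler's equation is replaced by Sprinkler=-4 for every unit. Per-unit Wet: 3, 15, 5, 13, 9. Mean = 9.
Observing Sprinkler=-4 restricts to units where Sprinkler's equation naturally yields -4: Rain ∈ {0, 5, 1, 3}. In that subpopulation Wet = 15, 5, 13, 9, mean 10.5.
Difference = 9 − 10.5 = -1.5.

-1.5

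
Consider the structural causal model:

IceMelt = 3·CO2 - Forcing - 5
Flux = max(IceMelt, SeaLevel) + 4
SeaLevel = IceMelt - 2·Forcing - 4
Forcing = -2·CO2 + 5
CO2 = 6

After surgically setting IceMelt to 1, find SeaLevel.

11

The intervention breaks the incoming arrows to IceMelt: IceMelt = 3·CO2 - Forcing - 5 no longer applies, and IceMelt = 1.
Forcing = -2·CO2 + 5  [with CO2=6]  = -7
SeaLevel = IceMelt - 2·Forcing - 4  [with IceMelt=1, Forcing=-7]  = 11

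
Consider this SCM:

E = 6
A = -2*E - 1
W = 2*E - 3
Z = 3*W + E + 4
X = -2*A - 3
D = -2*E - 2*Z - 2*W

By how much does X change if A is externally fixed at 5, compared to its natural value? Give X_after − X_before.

The intervention breaks the incoming arrows to A: A = -2*E - 1 no longer applies, and A = 5.
X = -2*A - 3  [with A=5]  = -13
Without intervention: A = -2*E - 1  [with E=6]  = -13; X = -2*A - 3  [with A=-13]  = 23.
Change = -13 − 23 = -36.

-36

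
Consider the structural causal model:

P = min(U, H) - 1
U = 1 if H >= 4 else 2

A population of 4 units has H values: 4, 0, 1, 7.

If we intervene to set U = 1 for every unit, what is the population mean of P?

do(U=1) breaks U's dependence on H. With U=1 fixed, P across the units is 0, -1, 0, 0, mean -0.25.

-0.25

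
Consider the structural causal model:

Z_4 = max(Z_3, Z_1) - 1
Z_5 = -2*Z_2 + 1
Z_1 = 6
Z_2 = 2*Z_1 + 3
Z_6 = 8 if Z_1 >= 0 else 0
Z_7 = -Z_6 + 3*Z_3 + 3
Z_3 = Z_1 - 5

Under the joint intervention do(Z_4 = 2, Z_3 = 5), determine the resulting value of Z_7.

The joint intervention fixes Z_4 = 2, Z_3 = 5, removing each variable's own equation.
Z_6 = 8 if Z_1 >= 0 else 0  [with Z_1=6]  = 8
Z_7 = -Z_6 + 3*Z_3 + 3  [with Z_6=8, Z_3=5]  = 10

10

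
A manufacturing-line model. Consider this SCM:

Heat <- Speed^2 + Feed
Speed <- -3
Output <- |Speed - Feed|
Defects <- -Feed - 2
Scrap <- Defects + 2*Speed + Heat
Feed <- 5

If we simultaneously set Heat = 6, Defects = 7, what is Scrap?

Setting Heat = 6, Defects = 7 by intervention discards those variables' equations.
Scrap = Defects + 2*Speed + Heat  [with Defects=7, Speed=-3, Heat=6]  = 7

7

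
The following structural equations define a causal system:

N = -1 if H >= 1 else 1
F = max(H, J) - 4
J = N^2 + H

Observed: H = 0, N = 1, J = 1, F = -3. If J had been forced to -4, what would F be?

The intervention breaks the incoming arrows to J: J = N^2 + H no longer applies, and J = -4.
F = max(H, J) - 4  [with H=0, J=-4]  = -4

-4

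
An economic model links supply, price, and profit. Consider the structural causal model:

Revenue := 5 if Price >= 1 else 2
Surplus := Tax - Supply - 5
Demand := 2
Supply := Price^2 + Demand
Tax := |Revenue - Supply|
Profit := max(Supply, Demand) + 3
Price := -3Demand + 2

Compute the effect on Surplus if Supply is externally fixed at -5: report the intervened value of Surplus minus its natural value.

The intervention breaks the incoming arrows to Supply: Supply := Price^2 + Demand no longer applies, and Supply = -5.
Price = -3Demand + 2  [with Demand=2]  = -4
Revenue = 5 if Price >= 1 else 2  [with Price=-4]  = 2
Tax = |Revenue - Supply|  [with Revenue=2, Supply=-5]  = 7
Surplus = Tax - Supply - 5  [with Tax=7, Supply=-5]  = 7
Without intervention: Price = -3Demand + 2  [with Demand=2]  = -4; Supply = Price^2 + Demand  [with Price=-4, Demand=2]  = 18; Revenue = 5 if Price >= 1 else 2  [with Price=-4]  = 2; Tax = |Revenue - Supply|  [with Revenue=2, Supply=18]  = 16; Surplus = Tax - Supply - 5  [with Tax=16, Supply=18]  = -7.
Change = 7 − (-7) = 14.

14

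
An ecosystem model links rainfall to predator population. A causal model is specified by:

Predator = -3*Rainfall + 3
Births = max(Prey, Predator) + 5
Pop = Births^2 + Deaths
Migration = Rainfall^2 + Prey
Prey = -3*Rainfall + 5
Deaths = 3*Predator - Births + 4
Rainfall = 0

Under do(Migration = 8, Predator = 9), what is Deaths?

17

Under do(Migration = 8, Predator = 9), each intervened variable's structural equation is replaced by its fixed value.
Prey = -3*Rainfall + 5  [with Rainfall=0]  = 5
Births = max(Prey, Predator) + 5  [with Prey=5, Predator=9]  = 14
Deaths = 3*Predator - Births + 4  [with Predator=9, Births=14]  = 17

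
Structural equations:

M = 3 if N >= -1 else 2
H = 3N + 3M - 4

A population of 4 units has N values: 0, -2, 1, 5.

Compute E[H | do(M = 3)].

Every unit gets M=3 under the intervention. H values become 5, -1, 8, 20; E[H|do(M=3)] = 8.

8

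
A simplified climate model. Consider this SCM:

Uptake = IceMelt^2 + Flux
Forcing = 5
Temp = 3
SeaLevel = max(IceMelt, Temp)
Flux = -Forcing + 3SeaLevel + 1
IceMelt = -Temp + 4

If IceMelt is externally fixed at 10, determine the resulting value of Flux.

26

do(IceMelt=10) replaces the equation IceMelt = -Temp + 4 with the constant IceMelt = 10.
SeaLevel = max(IceMelt, Temp)  [with IceMelt=10, Temp=3]  = 10
Flux = -Forcing + 3SeaLevel + 1  [with Forcing=5, SeaLevel=10]  = 26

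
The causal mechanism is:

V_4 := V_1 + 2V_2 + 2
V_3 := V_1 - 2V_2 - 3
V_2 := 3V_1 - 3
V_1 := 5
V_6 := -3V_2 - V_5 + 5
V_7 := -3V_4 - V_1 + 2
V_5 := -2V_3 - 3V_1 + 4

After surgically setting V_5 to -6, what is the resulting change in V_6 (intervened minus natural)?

The intervention breaks the incoming arrows to V_5: V_5 := -2V_3 - 3V_1 + 4 no longer applies, and V_5 = -6.
V_2 = 3V_1 - 3  [with V_1=5]  = 12
V_6 = -3V_2 - V_5 + 5  [with V_2=12, V_5=-6]  = -25
Without intervention: V_2 = 3V_1 - 3  [with V_1=5]  = 12; V_3 = V_1 - 2V_2 - 3  [with V_1=5, V_2=12]  = -22; V_5 = -2V_3 - 3V_1 + 4  [with V_3=-22, V_1=5]  = 33; V_6 = -3V_2 - V_5 + 5  [with V_2=12, V_5=33]  = -64.
Change = -25 − (-64) = 39.

39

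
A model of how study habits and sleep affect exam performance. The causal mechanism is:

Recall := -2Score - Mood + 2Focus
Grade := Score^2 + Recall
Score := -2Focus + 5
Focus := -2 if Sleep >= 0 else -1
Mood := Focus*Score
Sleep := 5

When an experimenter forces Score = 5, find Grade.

21

The intervention breaks the incoming arrows to Score: Score := -2Focus + 5 no longer applies, and Score = 5.
Focus = -2 if Sleep >= 0 else -1  [with Sleep=5]  = -2
Mood = Focus*Score  [with Focus=-2, Score=5]  = -10
Recall = -2Score - Mood + 2Focus  [with Score=5, Mood=-10, Focus=-2]  = -4
Grade = Score^2 + Recall  [with Score=5, Recall=-4]  = 21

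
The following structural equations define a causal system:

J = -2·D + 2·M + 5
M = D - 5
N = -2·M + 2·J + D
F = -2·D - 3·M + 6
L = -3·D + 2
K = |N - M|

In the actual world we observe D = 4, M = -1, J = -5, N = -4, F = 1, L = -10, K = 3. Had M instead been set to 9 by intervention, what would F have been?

do(M=9) replaces the equation M = D - 5 with the constant M = 9.
F = -2·D - 3·M + 6  [with D=4, M=9]  = -29

-29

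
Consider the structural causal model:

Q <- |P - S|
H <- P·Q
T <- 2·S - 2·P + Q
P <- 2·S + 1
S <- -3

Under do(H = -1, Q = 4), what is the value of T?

The joint intervention fixes H = -1, Q = 4, removing each variable's own equation.
P = 2·S + 1  [with S=-3]  = -5
T = 2·S - 2·P + Q  [with S=-3, P=-5, Q=4]  = 8

8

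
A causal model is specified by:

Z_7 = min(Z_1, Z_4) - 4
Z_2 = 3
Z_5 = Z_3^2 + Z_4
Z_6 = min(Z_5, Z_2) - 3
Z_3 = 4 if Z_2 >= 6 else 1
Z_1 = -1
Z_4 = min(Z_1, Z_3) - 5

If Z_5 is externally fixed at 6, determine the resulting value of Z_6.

The intervention breaks the incoming arrows to Z_5: Z_5 = Z_3^2 + Z_4 no longer applies, and Z_5 = 6.
Z_6 = min(Z_5, Z_2) - 3  [with Z_5=6, Z_2=3]  = 0

0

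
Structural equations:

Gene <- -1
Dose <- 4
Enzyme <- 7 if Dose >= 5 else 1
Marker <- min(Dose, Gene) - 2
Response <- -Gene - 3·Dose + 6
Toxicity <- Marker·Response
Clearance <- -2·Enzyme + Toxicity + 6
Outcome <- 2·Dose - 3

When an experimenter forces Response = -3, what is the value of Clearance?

Under do(Response=-3), the mechanism Response <- -Gene - 3·Dose + 6 is discarded; Response is fixed at -3.
Enzyme = 7 if Dose >= 5 else 1  [with Dose=4]  = 1
Marker = min(Dose, Gene) - 2  [with Dose=4, Gene=-1]  = -3
Toxicity = Marker·Response  [with Marker=-3, Response=-3]  = 9
Clearance = -2·Enzyme + Toxicity + 6  [with Enzyme=1, Toxicity=9]  = 13

13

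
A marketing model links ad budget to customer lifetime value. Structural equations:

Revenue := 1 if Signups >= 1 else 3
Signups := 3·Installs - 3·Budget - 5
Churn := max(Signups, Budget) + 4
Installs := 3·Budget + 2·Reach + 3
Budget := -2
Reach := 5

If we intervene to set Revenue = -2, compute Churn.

26

do(Revenue=-2) replaces the equation Revenue := 1 if Signups >= 1 else 3 with the constant Revenue = -2.
Since Churn is not a descendant of the intervened variable, it is unaffected.
Installs = 3·Budget + 2·Reach + 3  [with Budget=-2, Reach=5]  = 7
Signups = 3·Installs - 3·Budget - 5  [with Installs=7, Budget=-2]  = 22
Churn = max(Signups, Budget) + 4  [with Signups=22, Budget=-2]  = 26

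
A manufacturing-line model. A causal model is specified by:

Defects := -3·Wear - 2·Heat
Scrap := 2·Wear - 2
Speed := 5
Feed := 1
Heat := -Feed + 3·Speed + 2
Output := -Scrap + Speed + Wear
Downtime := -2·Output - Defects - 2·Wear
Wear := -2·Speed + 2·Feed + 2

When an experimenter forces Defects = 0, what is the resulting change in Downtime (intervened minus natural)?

do(Defects=0) replaces the equation Defects := -3·Wear - 2·Heat with the constant Defects = 0.
Wear = -2·Speed + 2·Feed + 2  [with Speed=5, Feed=1]  = -6
Scrap = 2·Wear - 2  [with Wear=-6]  = -14
Output = -Scrap + Speed + Wear  [with Scrap=-14, Speed=5, Wear=-6]  = 13
Downtime = -2·Output - Defects - 2·Wear  [with Output=13, Defects=0, Wear=-6]  = -14
Without intervention: Heat = -Feed + 3·Speed + 2  [with Feed=1, Speed=5]  = 16; Wear = -2·Speed + 2·Feed + 2  [with Speed=5, Feed=1]  = -6; Defects = -3·Wear - 2·Heat  [with Wear=-6, Heat=16]  = -14; Scrap = 2·Wear - 2  [with Wear=-6]  = -14; Output = -Scrap + Speed + Wear  [with Scrap=-14, Speed=5, Wear=-6]  = 13; Downtime = -2·Output - Defects - 2·Wear  [with Output=13, Defects=-14, Wear=-6]  = 0.
Change = -14 − 0 = -14.

-14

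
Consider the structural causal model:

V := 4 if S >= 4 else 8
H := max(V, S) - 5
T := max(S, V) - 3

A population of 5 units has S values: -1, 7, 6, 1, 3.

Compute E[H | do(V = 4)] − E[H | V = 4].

-1.5

The intervention sets V=4 in all 5 units regardless of S. Recomputing H per unit gives -1, 2, 1, -1, -1; average 0.
E[H|V=4] averages over only the 2 units with V=4 (S = 7, 6): H = 2, 1, mean 1.5.
Difference = 0 − 1.5 = -1.5.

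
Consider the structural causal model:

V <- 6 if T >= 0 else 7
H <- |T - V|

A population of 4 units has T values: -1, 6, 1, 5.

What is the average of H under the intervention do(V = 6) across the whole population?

3.25

Every unit gets V=6 under the intervention. H values become 7, 0, 5, 1; E[H|do(V=6)] = 3.25.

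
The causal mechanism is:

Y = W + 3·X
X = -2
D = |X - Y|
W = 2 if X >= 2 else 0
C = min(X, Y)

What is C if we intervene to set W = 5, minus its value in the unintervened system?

4

do(W=5) replaces the equation W = 2 if X >= 2 else 0 with the constant W = 5.
Y = W + 3·X  [with W=5, X=-2]  = -1
C = min(X, Y)  [with X=-2, Y=-1]  = -2
Without intervention: W = 2 if X >= 2 else 0  [with X=-2]  = 0; Y = W + 3·X  [with W=0, X=-2]  = -6; C = min(X, Y)  [with X=-2, Y=-6]  = -6.
Change = -2 − (-6) = 4.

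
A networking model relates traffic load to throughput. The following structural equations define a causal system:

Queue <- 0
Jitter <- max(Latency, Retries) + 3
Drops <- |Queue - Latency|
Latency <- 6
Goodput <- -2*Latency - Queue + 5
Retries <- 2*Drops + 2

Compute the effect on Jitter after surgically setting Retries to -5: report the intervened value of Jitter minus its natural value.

-8

Intervening sets Retries = -5 and removes its equation (Retries <- 2*Drops + 2).
Jitter = max(Latency, Retries) + 3  [with Latency=6, Retries=-5]  = 9
Without intervention: Drops = |Queue - Latency|  [with Queue=0, Latency=6]  = 6; Retries = 2*Drops + 2  [with Drops=6]  = 14; Jitter = max(Latency, Retries) + 3  [with Latency=6, Retries=14]  = 17.
Change = 9 − 17 = -8.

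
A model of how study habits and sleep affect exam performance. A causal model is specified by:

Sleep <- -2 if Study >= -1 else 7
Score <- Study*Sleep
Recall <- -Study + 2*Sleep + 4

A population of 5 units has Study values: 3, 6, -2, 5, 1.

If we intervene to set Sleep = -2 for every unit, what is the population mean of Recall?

-2.6

Under do(Sleep=-2), Sleep's equation is replaced by Sleep=-2 for every unit. Per-unit Recall: -3, -6, 2, -5, -1. Mean = -2.6.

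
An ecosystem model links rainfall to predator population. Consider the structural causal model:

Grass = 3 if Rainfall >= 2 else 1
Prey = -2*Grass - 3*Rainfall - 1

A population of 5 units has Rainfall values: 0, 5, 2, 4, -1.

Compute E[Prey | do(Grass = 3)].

-13

Under do(Grass=3), Grass's equation is replaced by Grass=3 for every unit. Per-unit Prey: -7, -22, -13, -19, -4. Mean = -13.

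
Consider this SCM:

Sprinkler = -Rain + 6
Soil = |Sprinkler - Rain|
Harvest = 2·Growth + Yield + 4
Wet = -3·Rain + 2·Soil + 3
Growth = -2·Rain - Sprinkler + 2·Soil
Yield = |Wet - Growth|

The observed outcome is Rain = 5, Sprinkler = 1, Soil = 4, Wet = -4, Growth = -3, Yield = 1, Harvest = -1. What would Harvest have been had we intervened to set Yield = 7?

Intervening sets Yield = 7 and removes its equation (Yield = |Wet - Growth|).
Sprinkler = -Rain + 6  [with Rain=5]  = 1
Soil = |Sprinkler - Rain|  [with Sprinkler=1, Rain=5]  = 4
Growth = -2·Rain - Sprinkler + 2·Soil  [with Rain=5, Sprinkler=1, Soil=4]  = -3
Harvest = 2·Growth + Yield + 4  [with Growth=-3, Yield=7]  = 5

5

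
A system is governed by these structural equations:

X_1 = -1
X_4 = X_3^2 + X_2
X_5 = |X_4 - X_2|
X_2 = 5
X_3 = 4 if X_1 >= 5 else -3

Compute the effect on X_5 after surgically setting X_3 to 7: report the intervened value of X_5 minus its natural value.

do(X_3=7) replaces the equation X_3 = 4 if X_1 >= 5 else -3 with the constant X_3 = 7.
X_4 = X_3^2 + X_2  [with X_3=7, X_2=5]  = 54
X_5 = |X_4 - X_2|  [with X_4=54, X_2=5]  = 49
Without intervention: X_3 = 4 if X_1 >= 5 else -3  [with X_1=-1]  = -3; X_4 = X_3^2 + X_2  [with X_3=-3, X_2=5]  = 14; X_5 = |X_4 - X_2|  [with X_4=14, X_2=5]  = 9.
Change = 49 − 9 = 40.

40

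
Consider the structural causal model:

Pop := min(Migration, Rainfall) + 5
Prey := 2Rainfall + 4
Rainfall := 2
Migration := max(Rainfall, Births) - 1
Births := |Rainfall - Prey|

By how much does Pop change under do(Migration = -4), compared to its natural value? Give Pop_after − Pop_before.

-6

Intervening sets Migration = -4 and removes its equation (Migration := max(Rainfall, Births) - 1).
Pop = min(Migration, Rainfall) + 5  [with Migration=-4, Rainfall=2]  = 1
Without intervention: Prey = 2Rainfall + 4  [with Rainfall=2]  = 8; Births = |Rainfall - Prey|  [with Rainfall=2, Prey=8]  = 6; Migration = max(Rainfall, Births) - 1  [with Rainfall=2, Births=6]  = 5; Pop = min(Migration, Rainfall) + 5  [with Migration=5, Rainfall=2]  = 7.
Change = 1 − 7 = -6.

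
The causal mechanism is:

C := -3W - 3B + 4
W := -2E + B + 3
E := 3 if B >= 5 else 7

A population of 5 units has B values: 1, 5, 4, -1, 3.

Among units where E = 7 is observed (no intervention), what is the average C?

26.5

E[C|E=7] averages over only the 4 units with E=7 (B = 1, 4, -1, 3): C = 31, 13, 43, 19, mean 26.5.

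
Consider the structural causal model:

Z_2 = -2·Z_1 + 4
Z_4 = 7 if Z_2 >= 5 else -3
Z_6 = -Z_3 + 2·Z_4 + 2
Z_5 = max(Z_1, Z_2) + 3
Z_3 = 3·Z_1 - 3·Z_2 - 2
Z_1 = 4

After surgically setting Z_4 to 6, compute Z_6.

Under do(Z_4=6), the mechanism Z_4 = 7 if Z_2 >= 5 else -3 is discarded; Z_4 is fixed at 6.
Z_2 = -2·Z_1 + 4  [with Z_1=4]  = -4
Z_3 = 3·Z_1 - 3·Z_2 - 2  [with Z_1=4, Z_2=-4]  = 22
Z_6 = -Z_3 + 2·Z_4 + 2  [with Z_3=22, Z_4=6]  = -8

-8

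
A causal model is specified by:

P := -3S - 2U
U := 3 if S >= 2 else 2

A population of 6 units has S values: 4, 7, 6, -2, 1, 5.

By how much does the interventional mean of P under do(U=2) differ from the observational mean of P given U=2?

-12

The intervention sets U=2 in all 6 units regardless of S. Recomputing P per unit gives -16, -25, -22, 2, -7, -19; average -14.5.
Observing U=2 restricts to units where U's equation naturally yields 2: S ∈ {-2, 1}. In that subpopulation P = 2, -7, mean -2.5.
Difference = -14.5 − (-2.5) = -12.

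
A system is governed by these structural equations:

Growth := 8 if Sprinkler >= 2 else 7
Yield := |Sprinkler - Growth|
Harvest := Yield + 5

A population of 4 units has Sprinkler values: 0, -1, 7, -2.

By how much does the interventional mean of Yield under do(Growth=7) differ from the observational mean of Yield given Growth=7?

Every unit gets Growth=7 under the intervention. Yield values become 7, 8, 0, 9; E[Yield|do(Growth=7)] = 6.
Conditioning on Growth=7 selects the 3 unit(s) with Sprinkler ∈ {0, -1, -2}. Their Yield values: 7, 8, 9. Mean = 8.
Difference = 6 − 8 = -2.

-2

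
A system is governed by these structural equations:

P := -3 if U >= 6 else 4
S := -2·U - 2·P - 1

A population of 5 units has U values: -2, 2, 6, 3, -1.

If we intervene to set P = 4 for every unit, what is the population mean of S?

-12.2

do(P=4) breaks P's dependence on U. With P=4 fixed, S across the units is -5, -13, -21, -15, -7, mean -12.2.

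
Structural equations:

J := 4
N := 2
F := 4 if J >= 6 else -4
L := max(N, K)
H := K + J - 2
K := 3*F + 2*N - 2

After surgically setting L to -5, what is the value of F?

-4

do(L=-5) replaces the equation L := max(N, K) with the constant L = -5.
F is not downstream of the intervention, so its value is determined by the original equations.
F = 4 if J >= 6 else -4  [with J=4]  = -4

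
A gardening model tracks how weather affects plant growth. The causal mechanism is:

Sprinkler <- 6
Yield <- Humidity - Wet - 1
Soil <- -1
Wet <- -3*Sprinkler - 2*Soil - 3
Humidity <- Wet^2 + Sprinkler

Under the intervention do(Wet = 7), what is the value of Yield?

do(Wet=7) replaces the equation Wet <- -3*Sprinkler - 2*Soil - 3 with the constant Wet = 7.
Humidity = Wet^2 + Sprinkler  [with Wet=7, Sprinkler=6]  = 55
Yield = Humidity - Wet - 1  [with Humidity=55, Wet=7]  = 47

47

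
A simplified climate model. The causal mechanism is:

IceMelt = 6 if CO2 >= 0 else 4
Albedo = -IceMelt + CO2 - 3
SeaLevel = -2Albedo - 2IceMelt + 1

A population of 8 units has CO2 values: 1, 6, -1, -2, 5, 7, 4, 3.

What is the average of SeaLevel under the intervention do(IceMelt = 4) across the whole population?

Under do(IceMelt=4), IceMelt's equation is replaced by IceMelt=4 for every unit. Per-unit SeaLevel: 5, -5, 9, 11, -3, -7, -1, 1. Mean = 1.25.

1.25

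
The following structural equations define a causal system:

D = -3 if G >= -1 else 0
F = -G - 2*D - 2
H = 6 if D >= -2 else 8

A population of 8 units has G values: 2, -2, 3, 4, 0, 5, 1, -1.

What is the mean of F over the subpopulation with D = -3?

Observing D=-3 restricts to units where D's equation naturally yields -3: G ∈ {2, 3, 4, 0, 5, 1, -1}. In that subpopulation F = 2, 1, 0, 4, -1, 3, 5, mean 2.

2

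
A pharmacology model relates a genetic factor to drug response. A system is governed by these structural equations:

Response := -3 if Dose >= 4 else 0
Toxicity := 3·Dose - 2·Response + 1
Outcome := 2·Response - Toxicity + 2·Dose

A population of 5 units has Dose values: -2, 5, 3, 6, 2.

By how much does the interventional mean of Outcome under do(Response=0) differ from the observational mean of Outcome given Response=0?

-1.8

Every unit gets Response=0 under the intervention. Outcome values become 1, -6, -4, -7, -3; E[Outcome|do(Response=0)] = -3.8.
Observing Response=0 restricts to units where Response's equation naturally yields 0: Dose ∈ {-2, 3, 2}. In that subpopulation Outcome = 1, -4, -3, mean -2.
Difference = -3.8 − (-2) = -1.8.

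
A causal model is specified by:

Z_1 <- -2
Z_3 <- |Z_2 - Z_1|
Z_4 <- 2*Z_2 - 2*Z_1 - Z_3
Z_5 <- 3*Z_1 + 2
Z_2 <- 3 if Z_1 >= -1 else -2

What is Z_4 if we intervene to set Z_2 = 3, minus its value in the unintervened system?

5

Under do(Z_2=3), the mechanism Z_2 <- 3 if Z_1 >= -1 else -2 is discarded; Z_2 is fixed at 3.
Z_3 = |Z_2 - Z_1|  [with Z_2=3, Z_1=-2]  = 5
Z_4 = 2*Z_2 - 2*Z_1 - Z_3  [with Z_2=3, Z_1=-2, Z_3=5]  = 5
Without intervention: Z_2 = 3 if Z_1 >= -1 else -2  [with Z_1=-2]  = -2; Z_3 = |Z_2 - Z_1|  [with Z_2=-2, Z_1=-2]  = 0; Z_4 = 2*Z_2 - 2*Z_1 - Z_3  [with Z_2=-2, Z_1=-2, Z_3=0]  = 0.
Change = 5 − 0 = 5.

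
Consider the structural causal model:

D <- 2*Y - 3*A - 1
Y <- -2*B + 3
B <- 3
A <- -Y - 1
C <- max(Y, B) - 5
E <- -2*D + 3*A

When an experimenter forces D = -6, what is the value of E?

18

The intervention breaks the incoming arrows to D: D <- 2*Y - 3*A - 1 no longer applies, and D = -6.
Y = -2*B + 3  [with B=3]  = -3
A = -Y - 1  [with Y=-3]  = 2
E = -2*D + 3*A  [with D=-6, A=2]  = 18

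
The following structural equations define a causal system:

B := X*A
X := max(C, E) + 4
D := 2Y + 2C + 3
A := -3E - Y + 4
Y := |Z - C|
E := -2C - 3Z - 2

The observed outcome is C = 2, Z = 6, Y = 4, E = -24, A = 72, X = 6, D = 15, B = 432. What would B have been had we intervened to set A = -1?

do(A=-1) replaces the equation A := -3E - Y + 4 with the constant A = -1.
E = -2C - 3Z - 2  [with C=2, Z=6]  = -24
X = max(C, E) + 4  [with C=2, E=-24]  = 6
B = X*A  [with X=6, A=-1]  = -6

-6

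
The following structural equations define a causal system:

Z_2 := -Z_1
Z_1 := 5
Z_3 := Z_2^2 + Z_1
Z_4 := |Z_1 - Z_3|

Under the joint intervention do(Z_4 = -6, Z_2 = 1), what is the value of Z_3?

6

Setting Z_4 = -6, Z_2 = 1 by intervention discards those variables' equations.
Z_3 = Z_2^2 + Z_1  [with Z_2=1, Z_1=5]  = 6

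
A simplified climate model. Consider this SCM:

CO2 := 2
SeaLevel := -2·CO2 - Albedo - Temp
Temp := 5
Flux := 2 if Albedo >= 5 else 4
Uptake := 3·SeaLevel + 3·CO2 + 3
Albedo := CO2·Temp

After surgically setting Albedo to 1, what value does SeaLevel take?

The intervention breaks the incoming arrows to Albedo: Albedo := CO2·Temp no longer applies, and Albedo = 1.
SeaLevel = -2·CO2 - Albedo - Temp  [with CO2=2, Albedo=1, Temp=5]  = -10

-10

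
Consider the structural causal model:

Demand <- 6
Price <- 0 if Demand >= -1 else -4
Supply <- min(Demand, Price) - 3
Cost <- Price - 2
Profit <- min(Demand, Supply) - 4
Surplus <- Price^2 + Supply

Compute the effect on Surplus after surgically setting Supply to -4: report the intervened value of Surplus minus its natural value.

-1

The intervention breaks the incoming arrows to Supply: Supply <- min(Demand, Price) - 3 no longer applies, and Supply = -4.
Price = 0 if Demand >= -1 else -4  [with Demand=6]  = 0
Surplus = Price^2 + Supply  [with Price=0, Supply=-4]  = -4
Without intervention: Price = 0 if Demand >= -1 else -4  [with Demand=6]  = 0; Supply = min(Demand, Price) - 3  [with Demand=6, Price=0]  = -3; Surplus = Price^2 + Supply  [with Price=0, Supply=-3]  = -3.
Change = -4 − (-3) = -1.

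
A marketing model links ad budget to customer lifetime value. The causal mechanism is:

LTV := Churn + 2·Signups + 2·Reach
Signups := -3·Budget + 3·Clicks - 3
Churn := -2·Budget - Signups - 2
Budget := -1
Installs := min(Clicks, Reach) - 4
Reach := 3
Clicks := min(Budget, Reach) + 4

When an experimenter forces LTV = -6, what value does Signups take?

The intervention breaks the incoming arrows to LTV: LTV := Churn + 2·Signups + 2·Reach no longer applies, and LTV = -6.
Signups is not downstream of the intervention, so its value is determined by the original equations.
Clicks = min(Budget, Reach) + 4  [with Budget=-1, Reach=3]  = 3
Signups = -3·Budget + 3·Clicks - 3  [with Budget=-1, Clicks=3]  = 9

9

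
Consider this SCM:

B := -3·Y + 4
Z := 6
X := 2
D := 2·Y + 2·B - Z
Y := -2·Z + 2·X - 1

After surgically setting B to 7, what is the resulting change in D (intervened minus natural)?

-48

Intervening sets B = 7 and removes its equation (B := -3·Y + 4).
Y = -2·Z + 2·X - 1  [with Z=6, X=2]  = -9
D = 2·Y + 2·B - Z  [with Y=-9, B=7, Z=6]  = -10
Without intervention: Y = -2·Z + 2·X - 1  [with Z=6, X=2]  = -9; B = -3·Y + 4  [with Y=-9]  = 31; D = 2·Y + 2·B - Z  [with Y=-9, B=31, Z=6]  = 38.
Change = -10 − 38 = -48.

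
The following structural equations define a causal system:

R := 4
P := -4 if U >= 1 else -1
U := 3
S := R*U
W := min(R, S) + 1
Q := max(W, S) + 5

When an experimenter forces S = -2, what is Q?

4

do(S=-2) replaces the equation S := R*U with the constant S = -2.
W = min(R, S) + 1  [with R=4, S=-2]  = -1
Q = max(W, S) + 5  [with W=-1, S=-2]  = 4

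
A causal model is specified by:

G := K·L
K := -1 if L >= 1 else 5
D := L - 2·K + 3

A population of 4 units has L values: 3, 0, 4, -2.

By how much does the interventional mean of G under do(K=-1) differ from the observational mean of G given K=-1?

2.25

Under do(K=-1), K's equation is replaced by K=-1 for every unit. Per-unit G: -3, 0, -4, 2. Mean = -1.25.
Observing K=-1 restricts to units where K's equation naturally yields -1: L ∈ {3, 4}. In that subpopulation G = -3, -4, mean -3.5.
Difference = -1.25 − (-3.5) = 2.25.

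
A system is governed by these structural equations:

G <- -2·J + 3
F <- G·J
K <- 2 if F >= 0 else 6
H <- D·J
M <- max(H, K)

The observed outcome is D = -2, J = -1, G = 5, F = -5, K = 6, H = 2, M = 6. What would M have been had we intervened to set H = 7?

7

Intervening sets H = 7 and removes its equation (H <- D·J).
G = -2·J + 3  [with J=-1]  = 5
F = G·J  [with G=5, J=-1]  = -5
K = 2 if F >= 0 else 6  [with F=-5]  = 6
M = max(H, K)  [with H=7, K=6]  = 7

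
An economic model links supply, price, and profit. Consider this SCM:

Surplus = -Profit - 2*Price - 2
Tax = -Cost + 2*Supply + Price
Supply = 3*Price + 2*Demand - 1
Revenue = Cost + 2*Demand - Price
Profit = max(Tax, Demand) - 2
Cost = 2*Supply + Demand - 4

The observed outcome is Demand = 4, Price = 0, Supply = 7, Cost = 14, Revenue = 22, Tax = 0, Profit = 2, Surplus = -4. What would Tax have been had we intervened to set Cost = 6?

Under do(Cost=6), the mechanism Cost = 2*Supply + Demand - 4 is discarded; Cost is fixed at 6.
Supply = 3*Price + 2*Demand - 1  [with Price=0, Demand=4]  = 7
Tax = -Cost + 2*Supply + Price  [with Cost=6, Supply=7, Price=0]  = 8

8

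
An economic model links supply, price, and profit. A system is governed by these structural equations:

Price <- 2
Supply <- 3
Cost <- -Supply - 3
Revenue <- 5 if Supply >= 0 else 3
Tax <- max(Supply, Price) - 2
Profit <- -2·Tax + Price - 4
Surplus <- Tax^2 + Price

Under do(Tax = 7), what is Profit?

-16

The intervention breaks the incoming arrows to Tax: Tax <- max(Supply, Price) - 2 no longer applies, and Tax = 7.
Profit = -2·Tax + Price - 4  [with Tax=7, Price=2]  = -16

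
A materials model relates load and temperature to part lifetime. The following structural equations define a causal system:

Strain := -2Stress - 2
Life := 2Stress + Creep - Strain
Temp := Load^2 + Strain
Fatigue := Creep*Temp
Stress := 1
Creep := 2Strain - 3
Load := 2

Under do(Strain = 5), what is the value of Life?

The intervention breaks the incoming arrows to Strain: Strain := -2Stress - 2 no longer applies, and Strain = 5.
Creep = 2Strain - 3  [with Strain=5]  = 7
Life = 2Stress + Creep - Strain  [with Stress=1, Creep=7, Strain=5]  = 4

4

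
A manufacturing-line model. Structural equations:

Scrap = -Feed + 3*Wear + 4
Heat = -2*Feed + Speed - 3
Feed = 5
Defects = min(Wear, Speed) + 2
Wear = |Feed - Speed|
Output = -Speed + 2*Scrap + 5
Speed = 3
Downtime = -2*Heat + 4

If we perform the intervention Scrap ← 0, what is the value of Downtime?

Intervening sets Scrap = 0 and removes its equation (Scrap = -Feed + 3*Wear + 4).
Downtime is not downstream of the intervention, so its value is determined by the original equations.
Heat = -2*Feed + Speed - 3  [with Feed=5, Speed=3]  = -10
Downtime = -2*Heat + 4  [with Heat=-10]  = 24

24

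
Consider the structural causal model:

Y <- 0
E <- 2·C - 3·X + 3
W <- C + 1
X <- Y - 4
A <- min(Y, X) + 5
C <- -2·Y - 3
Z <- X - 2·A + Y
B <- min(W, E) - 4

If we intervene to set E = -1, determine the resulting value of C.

-3

The intervention breaks the incoming arrows to E: E <- 2·C - 3·X + 3 no longer applies, and E = -1.
Since C is not a descendant of the intervened variable, it is unaffected.
C = -2·Y - 3  [with Y=0]  = -3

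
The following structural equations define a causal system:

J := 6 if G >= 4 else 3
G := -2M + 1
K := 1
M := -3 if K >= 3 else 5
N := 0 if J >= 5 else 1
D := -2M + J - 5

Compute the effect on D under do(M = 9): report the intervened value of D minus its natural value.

-8

do(M=9) replaces the equation M := -3 if K >= 3 else 5 with the constant M = 9.
G = -2M + 1  [with M=9]  = -17
J = 6 if G >= 4 else 3  [with G=-17]  = 3
D = -2M + J - 5  [with M=9, J=3]  = -20
Without intervention: M = -3 if K >= 3 else 5  [with K=1]  = 5; G = -2M + 1  [with M=5]  = -9; J = 6 if G >= 4 else 3  [with G=-9]  = 3; D = -2M + J - 5  [with M=5, J=3]  = -12.
Change = -20 − (-12) = -8.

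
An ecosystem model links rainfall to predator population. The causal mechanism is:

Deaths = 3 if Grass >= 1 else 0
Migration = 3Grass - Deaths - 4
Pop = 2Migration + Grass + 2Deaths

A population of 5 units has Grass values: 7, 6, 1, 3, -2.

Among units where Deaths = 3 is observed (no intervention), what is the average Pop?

21.75

E[Pop|Deaths=3] averages over only the 4 units with Deaths=3 (Grass = 7, 6, 1, 3): Pop = 41, 34, -1, 13, mean 21.75.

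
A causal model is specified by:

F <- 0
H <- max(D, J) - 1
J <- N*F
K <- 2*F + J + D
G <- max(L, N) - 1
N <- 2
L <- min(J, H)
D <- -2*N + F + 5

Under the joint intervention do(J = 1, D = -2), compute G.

1

The joint intervention fixes J = 1, D = -2, removing each variable's own equation.
H = max(D, J) - 1  [with D=-2, J=1]  = 0
L = min(J, H)  [with J=1, H=0]  = 0
G = max(L, N) - 1  [with L=0, N=2]  = 1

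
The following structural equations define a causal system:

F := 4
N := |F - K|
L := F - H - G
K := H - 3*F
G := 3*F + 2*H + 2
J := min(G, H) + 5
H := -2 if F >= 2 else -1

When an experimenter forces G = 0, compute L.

The intervention breaks the incoming arrows to G: G := 3*F + 2*H + 2 no longer applies, and G = 0.
H = -2 if F >= 2 else -1  [with F=4]  = -2
L = F - H - G  [with F=4, H=-2, G=0]  = 6

6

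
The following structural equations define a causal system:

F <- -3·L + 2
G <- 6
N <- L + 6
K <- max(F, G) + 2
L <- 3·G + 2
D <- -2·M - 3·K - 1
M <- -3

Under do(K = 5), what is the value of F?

The intervention breaks the incoming arrows to K: K <- max(F, G) + 2 no longer applies, and K = 5.
Since F is not a descendant of the intervened variable, it is unaffected.
L = 3·G + 2  [with G=6]  = 20
F = -3·L + 2  [with L=20]  = -58

-58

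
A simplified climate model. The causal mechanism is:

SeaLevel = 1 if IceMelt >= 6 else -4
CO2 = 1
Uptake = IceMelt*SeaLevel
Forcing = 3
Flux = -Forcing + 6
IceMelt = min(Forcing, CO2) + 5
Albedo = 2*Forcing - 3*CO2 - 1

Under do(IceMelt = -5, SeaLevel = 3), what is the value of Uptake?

-15

Under do(IceMelt = -5, SeaLevel = 3), each intervened variable's structural equation is replaced by its fixed value.
Uptake = IceMelt*SeaLevel  [with IceMelt=-5, SeaLevel=3]  = -15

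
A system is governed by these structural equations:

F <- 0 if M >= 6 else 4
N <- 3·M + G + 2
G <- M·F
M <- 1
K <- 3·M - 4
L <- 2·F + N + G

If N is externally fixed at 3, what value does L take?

15

The intervention breaks the incoming arrows to N: N <- 3·M + G + 2 no longer applies, and N = 3.
F = 0 if M >= 6 else 4  [with M=1]  = 4
G = M·F  [with M=1, F=4]  = 4
L = 2·F + N + G  [with F=4, N=3, G=4]  = 15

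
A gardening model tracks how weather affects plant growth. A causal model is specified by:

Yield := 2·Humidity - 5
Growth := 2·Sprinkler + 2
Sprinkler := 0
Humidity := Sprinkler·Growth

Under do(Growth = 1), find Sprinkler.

Under do(Growth=1), the mechanism Growth := 2·Sprinkler + 2 is discarded; Growth is fixed at 1.
Sprinkler is not downstream of the intervention, so its value is determined by the original equations.

0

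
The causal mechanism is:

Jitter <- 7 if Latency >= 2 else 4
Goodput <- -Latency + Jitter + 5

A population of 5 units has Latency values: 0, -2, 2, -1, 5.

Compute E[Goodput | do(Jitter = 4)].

Every unit gets Jitter=4 under the intervention. Goodput values become 9, 11, 7, 10, 4; E[Goodput|do(Jitter=4)] = 8.2.

8.2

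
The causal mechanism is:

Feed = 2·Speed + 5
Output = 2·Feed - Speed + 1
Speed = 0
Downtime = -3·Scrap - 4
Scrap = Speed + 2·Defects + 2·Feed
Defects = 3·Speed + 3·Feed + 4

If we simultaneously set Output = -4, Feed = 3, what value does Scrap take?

32

Setting Output = -4, Feed = 3 by intervention discards those variables' equations.
Defects = 3·Speed + 3·Feed + 4  [with Speed=0, Feed=3]  = 13
Scrap = Speed + 2·Defects + 2·Feed  [with Speed=0, Defects=13, Feed=3]  = 32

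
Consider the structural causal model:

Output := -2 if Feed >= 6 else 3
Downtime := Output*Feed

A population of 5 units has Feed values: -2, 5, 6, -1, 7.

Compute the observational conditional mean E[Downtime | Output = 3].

2

E[Downtime|Output=3] averages over only the 3 units with Output=3 (Feed = -2, 5, -1): Downtime = -6, 15, -3, mean 2.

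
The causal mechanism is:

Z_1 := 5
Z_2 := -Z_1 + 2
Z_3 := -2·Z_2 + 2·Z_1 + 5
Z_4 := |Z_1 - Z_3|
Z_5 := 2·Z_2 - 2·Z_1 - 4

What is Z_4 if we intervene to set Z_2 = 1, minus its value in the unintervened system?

-8

Under do(Z_2=1), the mechanism Z_2 := -Z_1 + 2 is discarded; Z_2 is fixed at 1.
Z_3 = -2·Z_2 + 2·Z_1 + 5  [with Z_2=1, Z_1=5]  = 13
Z_4 = |Z_1 - Z_3|  [with Z_1=5, Z_3=13]  = 8
Without intervention: Z_2 = -Z_1 + 2  [with Z_1=5]  = -3; Z_3 = -2·Z_2 + 2·Z_1 + 5  [with Z_2=-3, Z_1=5]  = 21; Z_4 = |Z_1 - Z_3|  [with Z_1=5, Z_3=21]  = 16.
Change = 8 − 16 = -8.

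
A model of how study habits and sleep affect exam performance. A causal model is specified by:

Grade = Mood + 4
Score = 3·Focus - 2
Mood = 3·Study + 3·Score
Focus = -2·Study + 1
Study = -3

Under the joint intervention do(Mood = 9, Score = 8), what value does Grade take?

13

The joint intervention fixes Mood = 9, Score = 8, removing each variable's own equation.
Grade = Mood + 4  [with Mood=9]  = 13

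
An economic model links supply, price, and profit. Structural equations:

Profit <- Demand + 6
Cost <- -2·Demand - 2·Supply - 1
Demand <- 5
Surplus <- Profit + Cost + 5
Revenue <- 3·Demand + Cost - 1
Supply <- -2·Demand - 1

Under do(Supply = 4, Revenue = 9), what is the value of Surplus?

The joint intervention fixes Supply = 4, Revenue = 9, removing each variable's own equation.
Cost = -2·Demand - 2·Supply - 1  [with Demand=5, Supply=4]  = -19
Profit = Demand + 6  [with Demand=5]  = 11
Surplus = Profit + Cost + 5  [with Profit=11, Cost=-19]  = -3

-3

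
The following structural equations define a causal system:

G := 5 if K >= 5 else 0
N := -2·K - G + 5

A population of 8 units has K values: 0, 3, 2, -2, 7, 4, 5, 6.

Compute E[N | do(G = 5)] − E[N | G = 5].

The intervention sets G=5 in all 8 units regardless of K. Recomputing N per unit gives 0, -6, -4, 4, -14, -8, -10, -12; average -6.25.
Observing G=5 restricts to units where G's equation naturally yields 5: K ∈ {7, 5, 6}. In that subpopulation N = -14, -10, -12, mean -12.
Difference = -6.25 − (-12) = 5.75.

5.75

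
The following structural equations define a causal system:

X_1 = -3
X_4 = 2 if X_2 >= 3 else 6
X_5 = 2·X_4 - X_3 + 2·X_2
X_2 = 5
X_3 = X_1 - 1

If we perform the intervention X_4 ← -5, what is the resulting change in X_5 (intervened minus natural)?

-14

Intervening sets X_4 = -5 and removes its equation (X_4 = 2 if X_2 >= 3 else 6).
X_3 = X_1 - 1  [with X_1=-3]  = -4
X_5 = 2·X_4 - X_3 + 2·X_2  [with X_4=-5, X_3=-4, X_2=5]  = 4
Without intervention: X_3 = X_1 - 1  [with X_1=-3]  = -4; X_4 = 2 if X_2 >= 3 else 6  [with X_2=5]  = 2; X_5 = 2·X_4 - X_3 + 2·X_2  [with X_4=2, X_3=-4, X_2=5]  = 18.
Change = 4 − 18 = -14.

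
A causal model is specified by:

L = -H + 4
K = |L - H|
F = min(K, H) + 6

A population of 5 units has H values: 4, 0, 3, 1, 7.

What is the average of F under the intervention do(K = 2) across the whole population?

7.4

do(K=2) breaks K's dependence on H. With K=2 fixed, F across the units is 8, 6, 8, 7, 8, mean 7.4.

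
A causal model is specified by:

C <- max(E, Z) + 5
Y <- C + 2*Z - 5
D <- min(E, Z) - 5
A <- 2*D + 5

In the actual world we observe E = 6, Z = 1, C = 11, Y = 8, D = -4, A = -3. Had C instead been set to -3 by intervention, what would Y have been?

-6

The intervention breaks the incoming arrows to C: C <- max(E, Z) + 5 no longer applies, and C = -3.
Y = C + 2*Z - 5  [with C=-3, Z=1]  = -6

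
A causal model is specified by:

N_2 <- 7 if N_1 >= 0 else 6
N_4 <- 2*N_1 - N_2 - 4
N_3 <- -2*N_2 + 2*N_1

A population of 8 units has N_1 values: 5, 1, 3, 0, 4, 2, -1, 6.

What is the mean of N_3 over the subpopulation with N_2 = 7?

E[N_3|N_2=7] averages over only the 7 units with N_2=7 (N_1 = 5, 1, 3, 0, 4, 2, 6): N_3 = -4, -12, -8, -14, -6, -10, -2, mean -8.

-8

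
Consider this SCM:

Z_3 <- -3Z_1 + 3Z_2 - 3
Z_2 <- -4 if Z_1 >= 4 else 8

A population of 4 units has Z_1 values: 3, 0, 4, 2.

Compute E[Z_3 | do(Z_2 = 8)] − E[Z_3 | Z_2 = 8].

Every unit gets Z_2=8 under the intervention. Z_3 values become 12, 21, 9, 15; E[Z_3|do(Z_2=8)] = 14.25.
Conditioning on Z_2=8 selects the 3 unit(s) with Z_1 ∈ {3, 0, 2}. Their Z_3 values: 12, 21, 15. Mean = 16.
Difference = 14.25 − 16 = -1.75.

-1.75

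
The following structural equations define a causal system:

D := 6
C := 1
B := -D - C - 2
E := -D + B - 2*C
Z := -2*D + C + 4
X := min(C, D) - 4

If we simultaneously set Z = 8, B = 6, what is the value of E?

Under do(Z = 8, B = 6), each intervened variable's structural equation is replaced by its fixed value.
E = -D + B - 2*C  [with D=6, B=6, C=1]  = -2

-2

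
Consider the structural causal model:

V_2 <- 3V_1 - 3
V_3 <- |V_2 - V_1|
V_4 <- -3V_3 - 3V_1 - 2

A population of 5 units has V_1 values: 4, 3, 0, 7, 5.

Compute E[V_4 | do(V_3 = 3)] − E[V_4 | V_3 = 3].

-6.9

Every unit gets V_3=3 under the intervention. V_4 values become -23, -20, -11, -32, -26; E[V_4|do(V_3=3)] = -22.4.
Observing V_3=3 restricts to units where V_3's equation naturally yields 3: V_1 ∈ {3, 0}. In that subpopulation V_4 = -20, -11, mean -15.5.
Difference = -22.4 − (-15.5) = -6.9.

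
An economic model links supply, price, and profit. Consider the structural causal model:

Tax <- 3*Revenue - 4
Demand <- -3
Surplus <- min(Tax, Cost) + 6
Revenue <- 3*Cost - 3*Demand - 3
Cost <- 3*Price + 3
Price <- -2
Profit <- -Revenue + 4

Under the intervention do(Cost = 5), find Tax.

59

do(Cost=5) replaces the equation Cost <- 3*Price + 3 with the constant Cost = 5.
Revenue = 3*Cost - 3*Demand - 3  [with Cost=5, Demand=-3]  = 21
Tax = 3*Revenue - 4  [with Revenue=21]  = 59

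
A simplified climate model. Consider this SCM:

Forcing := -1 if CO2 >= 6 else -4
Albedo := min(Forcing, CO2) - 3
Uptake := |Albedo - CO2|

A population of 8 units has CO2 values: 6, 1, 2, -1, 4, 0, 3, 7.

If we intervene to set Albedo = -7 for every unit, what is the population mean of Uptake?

9.75

Under do(Albedo=-7), Albedo's equation is replaced by Albedo=-7 for every unit. Per-unit Uptake: 13, 8, 9, 6, 11, 7, 10, 14. Mean = 9.75.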